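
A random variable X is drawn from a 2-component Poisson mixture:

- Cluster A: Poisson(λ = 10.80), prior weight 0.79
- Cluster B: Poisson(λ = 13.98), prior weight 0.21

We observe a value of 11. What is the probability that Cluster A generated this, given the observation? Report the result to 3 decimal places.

Posterior ∝ prior × likelihood, so P(k | x) ∝ w_k f_k(x); normalise over all components.
Component likelihoods at x = 11:
  p_A = 0.119159
  p_B = 0.0847201
Multiply by the mixture weights:
  w_A·p_A = 0.79 × 0.119159 = 0.0941352
  w_B·p_B = 0.21 × 0.0847201 = 0.0177912
Evidence: 0.0941352 + 0.0177912 = 0.111926
So the posterior for Cluster A is 0.0941352 / 0.111926 ≈ 0.841.

0.841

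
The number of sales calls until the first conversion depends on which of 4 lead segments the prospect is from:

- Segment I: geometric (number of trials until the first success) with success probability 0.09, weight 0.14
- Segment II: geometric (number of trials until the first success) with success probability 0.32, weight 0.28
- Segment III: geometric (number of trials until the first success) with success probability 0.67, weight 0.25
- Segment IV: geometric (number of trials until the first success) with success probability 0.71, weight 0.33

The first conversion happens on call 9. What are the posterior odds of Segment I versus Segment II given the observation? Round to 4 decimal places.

Only the two components matter; the odds are (π_i f_i(x)) / (π_j f_j(x)).
Component likelihoods at x = 9:
  f_I = 0.0423227
  f_II = 0.0146292
  f_III = 9.42294e-05
  f_IV = 3.55175e-05
0.00592518 / 0.00409618 ≈ 1.4465

1.4465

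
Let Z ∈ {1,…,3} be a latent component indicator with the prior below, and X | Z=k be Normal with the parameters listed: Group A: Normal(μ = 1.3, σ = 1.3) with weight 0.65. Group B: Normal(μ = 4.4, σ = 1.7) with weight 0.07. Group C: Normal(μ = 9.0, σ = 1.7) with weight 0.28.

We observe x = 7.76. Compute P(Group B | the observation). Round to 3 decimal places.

The responsibility of component k is π_k f_k(x) divided by Σ_j π_j f_j(x).
Component likelihoods at x = 7.76:
  f_A = (1/(1.3·√(2π)))·exp(−(7.76−1.3)²/(2·1.3²)) = 0.306879·exp(-12.34663) = 1.3332e-06
  f_B = (1/(1.7·√(2π)))·exp(−(7.76−4.4)²/(2·1.7²)) = 0.234672·exp(-1.95322) = 0.0332805
  f_C = (1/(1.7·√(2π)))·exp(−(7.76−9.0)²/(2·1.7²)) = 0.234672·exp(-0.26602) = 0.179858
Unnormalised posteriors:
  π_A·f_A = 0.65 × 1.3332e-06 = 8.66579e-07
  π_B·f_B = 0.07 × 0.0332805 = 0.00232963
  π_C·f_C = 0.28 × 0.179858 = 0.0503602
Denominator: 8.66579e-07 + 0.00232963 + 0.0503602 = 0.0526907
P(Group B | 7.76) = 0.00232963 / 0.0526907 ≈ 0.044

0.044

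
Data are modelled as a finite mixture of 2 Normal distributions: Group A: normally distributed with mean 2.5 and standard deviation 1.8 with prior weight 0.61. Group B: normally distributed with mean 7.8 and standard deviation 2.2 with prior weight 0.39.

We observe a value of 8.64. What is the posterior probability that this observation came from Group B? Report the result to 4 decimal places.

P(component k | x) = π_k·f_k(x) / marginal(x), where marginal(x) = Σ_j π_j·f_j(x).
Component likelihoods at x = 8.64:
  L_A = (1/(1.8·√(2π)))·exp(−(8.64−2.5)²/(2·1.8²)) = 0.221635·exp(-5.81784) = 0.000659147
  L_B = (1/(2.2·√(2π)))·exp(−(8.64−7.8)²/(2·2.2²)) = 0.181337·exp(-0.07289) = 0.16859
Weight by the priors:
  π_A·L_A = 0.61 × 0.000659147 = 0.000402079
  π_B·L_B = 0.39 × 0.16859 = 0.0657499
Marginal: 0.000402079 + 0.0657499 = 0.066152
So the posterior for Group B is 0.0657499 / 0.066152 ≈ 0.9939.

0.9939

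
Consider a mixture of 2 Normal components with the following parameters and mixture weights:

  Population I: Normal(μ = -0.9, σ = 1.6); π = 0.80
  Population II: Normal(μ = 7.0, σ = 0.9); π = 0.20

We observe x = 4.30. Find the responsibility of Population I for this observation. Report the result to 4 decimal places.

0.5074

The responsibility of component k is π_k f_k(x) divided by Σ_j π_j f_j(x).
Component likelihoods at x = 4.30:
  L_I = 0.00126816
  L_II = 0.00492428
Multiply by the mixture weights:
  π_I·L_I = 0.80 × 0.00126816 = 0.00101452
  π_II·L_II = 0.20 × 0.00492428 = 0.000984855
Sum: 0.00101452 + 0.000984855 = 0.00199938
P(Population I | x) = 0.00101452 / 0.00199938 ≈ 0.5074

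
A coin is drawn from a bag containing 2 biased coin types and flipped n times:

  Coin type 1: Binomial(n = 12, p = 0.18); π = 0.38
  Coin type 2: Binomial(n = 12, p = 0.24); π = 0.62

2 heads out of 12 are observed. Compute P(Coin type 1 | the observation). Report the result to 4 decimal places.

Posterior ∝ prior × likelihood, so P(k | x) ∝ π_k f_k(x); normalise over all components.
Component likelihoods at x = 2 heads out of 12:
  p_1 = C(12,2)·0.18^2·0.82^10 = 66·0.0324·0.137448 = 0.293919
  p_2 = C(12,2)·0.24^2·0.76^10 = 66·0.0576·0.0642889 = 0.244401
Weight by the priors:
  π_1·p_1 = 0.38 × 0.293919 = 0.111689
  π_2·p_2 = 0.62 × 0.244401 = 0.151528
Denominator: 0.111689 + 0.151528 = 0.263218
Responsibility of Coin type 1: 0.111689 / 0.263218 ≈ 0.4243

0.4243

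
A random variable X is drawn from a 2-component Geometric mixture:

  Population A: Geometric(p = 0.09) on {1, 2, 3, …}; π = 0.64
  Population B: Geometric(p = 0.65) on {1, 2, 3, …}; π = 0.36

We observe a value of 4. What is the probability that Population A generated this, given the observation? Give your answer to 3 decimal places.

Apply Bayes' rule: the posterior for each component is proportional to its prior times its likelihood at x.
Component likelihoods at x = 4:
  p_A = 0.0678214
  p_B = 0.0278687
Unnormalised posteriors:
  π_A·p_A = 0.64 × 0.0678214 = 0.0434057
  π_B·p_B = 0.36 × 0.0278687 = 0.0100327
Marginal: 0.0434057 + 0.0100327 = 0.0534384
P(Population A | data) ≈ 0.812

0.812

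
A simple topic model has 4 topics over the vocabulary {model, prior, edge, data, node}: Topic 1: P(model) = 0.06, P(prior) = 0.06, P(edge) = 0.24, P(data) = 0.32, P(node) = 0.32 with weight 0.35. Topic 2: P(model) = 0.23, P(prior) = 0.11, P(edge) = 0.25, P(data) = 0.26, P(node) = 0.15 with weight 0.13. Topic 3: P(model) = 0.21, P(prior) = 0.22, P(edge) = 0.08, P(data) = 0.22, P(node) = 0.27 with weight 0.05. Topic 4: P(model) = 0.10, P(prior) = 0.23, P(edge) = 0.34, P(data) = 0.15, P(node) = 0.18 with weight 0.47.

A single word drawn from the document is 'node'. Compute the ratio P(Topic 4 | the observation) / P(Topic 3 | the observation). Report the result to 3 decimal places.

6.267

The posterior odds equal the prior odds times the likelihood ratio: (π_i/π_j)·(f_i(x)/f_j(x)).
Component likelihoods at x = 'node':
  p_1 = P(node | comp) = 0.32
  p_2 = P(node | comp) = 0.15
  p_3 = P(node | comp) = 0.27
  p_4 = P(node | comp) = 0.18
0.0846 / 0.0135 ≈ 6.267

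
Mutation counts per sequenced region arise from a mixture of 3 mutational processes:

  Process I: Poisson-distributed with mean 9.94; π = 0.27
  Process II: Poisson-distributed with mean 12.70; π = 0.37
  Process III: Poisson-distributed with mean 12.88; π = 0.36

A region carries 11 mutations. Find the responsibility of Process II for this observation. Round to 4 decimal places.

0.3667

By Bayes' theorem, P(k | x) = P(Z=k) f_k(x) / Σ_j P(Z=j) f_j(x).
Poisson probabilities:
  p_I = 0.113034
  p_II = 0.105961
  p_III = 0.103325
Prior × likelihood for each component:
  P(Z=I)·p_I = 0.27 × 0.113034 = 0.0305191
  P(Z=II)·p_II = 0.37 × 0.105961 = 0.0392055
  P(Z=III)·p_III = 0.36 × 0.103325 = 0.037197
Marginal: 0.0305191 + 0.0392055 + 0.037197 = 0.106922
P(Process II | data) ≈ 0.3667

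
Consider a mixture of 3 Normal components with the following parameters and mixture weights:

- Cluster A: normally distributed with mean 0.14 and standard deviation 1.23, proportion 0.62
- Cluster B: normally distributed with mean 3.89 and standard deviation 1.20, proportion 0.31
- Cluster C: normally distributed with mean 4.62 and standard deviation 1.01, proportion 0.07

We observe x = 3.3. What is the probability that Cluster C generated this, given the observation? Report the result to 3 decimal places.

By Bayes' theorem, P(k | x) = P(Z=k) f_k(x) / Σ_j P(Z=j) f_j(x).
Normal densities:
  L_A = 0.011961
  L_B = 0.294603
  L_C = 0.168146
Weight by the priors:
  P(Z=A)·L_A = 0.62 × 0.011961 = 0.00741581
  P(Z=B)·L_B = 0.31 × 0.294603 = 0.0913268
  P(Z=C)·L_C = 0.07 × 0.168146 = 0.0117702
Normaliser: 0.00741581 + 0.0913268 + 0.0117702 = 0.110513
So the posterior for Cluster C is 0.0117702 / 0.110513 ≈ 0.107.

0.107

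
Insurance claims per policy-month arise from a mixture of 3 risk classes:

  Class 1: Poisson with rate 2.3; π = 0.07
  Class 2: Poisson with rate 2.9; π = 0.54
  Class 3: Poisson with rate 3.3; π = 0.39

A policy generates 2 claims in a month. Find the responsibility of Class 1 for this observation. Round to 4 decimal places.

0.0837

Apply Bayes' rule: the posterior for each component is proportional to its prior times its likelihood at x.
Component likelihoods at x = 2 claims:
  f_1 = e^(−2.3)·2.3^2/2! = 0.265185
  f_2 = e^(−2.9)·2.9^2/2! = 0.231373
  f_3 = e^(−3.3)·3.3^2/2! = 0.200829
Prior × likelihood for each component:
  P(Z=1)·f_1 = 0.07 × 0.265185 = 0.0185629
  P(Z=2)·f_2 = 0.54 × 0.231373 = 0.124941
  P(Z=3)·f_3 = 0.39 × 0.200829 = 0.0783233
Evidence: 0.0185629 + 0.124941 + 0.0783233 = 0.221827
Responsibility of Class 1: 0.0185629 / 0.221827 ≈ 0.0837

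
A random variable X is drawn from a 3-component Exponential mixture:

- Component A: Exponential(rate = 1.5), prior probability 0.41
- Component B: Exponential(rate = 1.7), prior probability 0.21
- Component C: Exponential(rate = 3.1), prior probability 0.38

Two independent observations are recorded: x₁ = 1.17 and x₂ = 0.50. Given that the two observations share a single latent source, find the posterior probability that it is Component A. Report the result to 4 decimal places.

0.5732

By Bayes' theorem, P(k | x) = P(Z=k) f_k(x) / Σ_j P(Z=j) f_j(x).
Since both observations come from the same component, the likelihood for component k is f_k(x₁)·f_k(x₂).
  p_A = [1.5·e^(−1.5·1.17) = 1.5·e^(−1.7550) = 0.259361] × [0.70855] = 0.18377
  p_B = [1.7·e^(−1.7·1.17) = 1.7·e^(−1.9890) = 0.232615] × [0.726605] = 0.169019
  p_C = [3.1·e^(−3.1·1.17) = 3.1·e^(−3.6270) = 0.0824471] × [0.657969] = 0.0542476
Unnormalised posteriors:
  P(Z=A)·p_A = 0.41 × 0.18377 = 0.0753457
  P(Z=B)·p_B = 0.21 × 0.169019 = 0.035494
  P(Z=C)·p_C = 0.38 × 0.0542476 = 0.0206141
Normaliser: 0.0753457 + 0.035494 + 0.0206141 = 0.131454
So the posterior for Component A is 0.0753457 / 0.131454 ≈ 0.5732.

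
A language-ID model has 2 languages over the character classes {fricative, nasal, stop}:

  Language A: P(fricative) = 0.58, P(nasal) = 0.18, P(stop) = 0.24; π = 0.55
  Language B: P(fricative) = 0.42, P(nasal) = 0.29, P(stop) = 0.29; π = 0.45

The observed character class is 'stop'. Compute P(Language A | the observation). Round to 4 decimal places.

The responsibility of component k is π_k f_k(x) divided by Σ_j π_j f_j(x).
Component likelihoods at x = 'stop':
  p_A = P(stop | comp) = 0.24
  p_B = P(stop | comp) = 0.29
Weight by the priors:
  π_A·p_A = 0.55 × 0.24 = 0.132
  π_B·p_B = 0.45 × 0.29 = 0.1305
Sum: 0.132 + 0.1305 = 0.2625
Responsibility of Language A: 0.132 / 0.2625 ≈ 0.5029

0.5029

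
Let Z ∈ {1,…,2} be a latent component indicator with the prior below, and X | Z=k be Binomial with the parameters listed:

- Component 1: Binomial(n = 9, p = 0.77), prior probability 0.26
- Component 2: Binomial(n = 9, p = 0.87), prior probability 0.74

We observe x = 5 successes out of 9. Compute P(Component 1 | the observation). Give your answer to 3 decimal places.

0.652

Apply Bayes' rule: the posterior for each component is proportional to its prior times its likelihood at x.
Evaluate each component's likelihood at the observed value:
  p_1 = C(9,5)·0.77^5·0.23^4 = 126·0.270678·0.00279841 = 0.0954411
  p_2 = C(9,5)·0.87^5·0.13^4 = 126·0.498421·0.00028561 = 0.0179366
Multiply by the mixture weights:
  P(Z=1)·p_1 = 0.26 × 0.0954411 = 0.0248147
  P(Z=2)·p_2 = 0.74 × 0.0179366 = 0.0132731
Normaliser: 0.0248147 + 0.0132731 = 0.0380878
Responsibility of Component 1: 0.0248147 / 0.0380878 ≈ 0.652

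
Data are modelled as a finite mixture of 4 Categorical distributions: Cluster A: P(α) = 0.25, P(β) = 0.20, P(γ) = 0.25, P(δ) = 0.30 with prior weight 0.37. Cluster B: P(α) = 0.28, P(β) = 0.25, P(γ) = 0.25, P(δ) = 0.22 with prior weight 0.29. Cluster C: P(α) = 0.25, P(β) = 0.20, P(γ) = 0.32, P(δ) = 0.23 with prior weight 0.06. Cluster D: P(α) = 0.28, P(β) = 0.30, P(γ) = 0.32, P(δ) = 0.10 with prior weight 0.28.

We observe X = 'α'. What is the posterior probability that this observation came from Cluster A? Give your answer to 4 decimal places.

P(component k | x) = w_k·f_k(x) / marginal(x), where marginal(x) = Σ_j w_j·f_j(x).
Component likelihoods at x = 'α':
  p_A = 0.25
  p_B = 0.28
  p_C = 0.25
  p_D = 0.28
Prior × likelihood for each component:
  w_A·p_A = 0.37 × 0.25 = 0.0925
  w_B·p_B = 0.29 × 0.28 = 0.0812
  w_C·p_C = 0.06 × 0.25 = 0.015
  w_D·p_D = 0.28 × 0.28 = 0.0784
Denominator: 0.0925 + 0.0812 + 0.015 + 0.0784 = 0.2671
P(Cluster A | 'α') = 0.0925 / 0.2671 ≈ 0.3463

0.3463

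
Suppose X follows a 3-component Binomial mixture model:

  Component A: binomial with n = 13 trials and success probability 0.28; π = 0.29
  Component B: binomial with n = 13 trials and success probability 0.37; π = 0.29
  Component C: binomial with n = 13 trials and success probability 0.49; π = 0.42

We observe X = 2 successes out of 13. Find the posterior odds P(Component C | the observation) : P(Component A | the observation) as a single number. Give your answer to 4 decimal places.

0.0999

Only the two components matter; the odds are (π_i f_i(x)) / (π_j f_j(x)).
Component likelihoods at x = 2 successes out of 13:
  p_A = C(13,2)·0.28^2·0.72^11 = 78·0.0784·0.0269561 = 0.164842
  p_B = C(13,2)·0.37^2·0.63^11 = 78·0.1369·0.00620506 = 0.0662589
  p_C = C(13,2)·0.49^2·0.51^11 = 78·0.2401·0.000607116 = 0.01137
0.00477538 / 0.0478042 ≈ 0.0999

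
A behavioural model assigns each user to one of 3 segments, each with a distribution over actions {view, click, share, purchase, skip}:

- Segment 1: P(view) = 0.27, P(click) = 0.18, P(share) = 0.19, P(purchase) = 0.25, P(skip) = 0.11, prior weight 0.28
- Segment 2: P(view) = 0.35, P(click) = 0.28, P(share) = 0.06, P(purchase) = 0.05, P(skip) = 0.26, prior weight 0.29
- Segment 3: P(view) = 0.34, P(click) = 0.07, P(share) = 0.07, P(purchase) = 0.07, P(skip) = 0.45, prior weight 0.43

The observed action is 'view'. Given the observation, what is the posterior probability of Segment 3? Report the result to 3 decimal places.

0.452

P(component k | x) = π_k·f_k(x) / marginal(x), where marginal(x) = Σ_j π_j·f_j(x).
Component likelihoods at x = 'view':
  p_1 = 0.27
  p_2 = 0.35
  p_3 = 0.34
Unnormalised posteriors:
  π_1·p_1 = 0.28 × 0.27 = 0.0756
  π_2·p_2 = 0.29 × 0.35 = 0.1015
  π_3·p_3 = 0.43 × 0.34 = 0.1462
Denominator: 0.0756 + 0.1015 + 0.1462 = 0.3233
P(Segment 3 | 'view') ≈ 0.452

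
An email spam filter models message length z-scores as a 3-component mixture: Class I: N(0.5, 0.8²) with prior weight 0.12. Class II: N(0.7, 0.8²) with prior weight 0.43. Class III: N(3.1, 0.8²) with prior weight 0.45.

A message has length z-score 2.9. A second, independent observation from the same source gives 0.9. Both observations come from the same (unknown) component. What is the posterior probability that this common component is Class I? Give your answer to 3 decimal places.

P(component k | x) = π_k·f_k(x) / marginal(x), where marginal(x) = Σ_j π_j·f_j(x).
Since both observations come from the same component, the likelihood for component k is f_k(x₁)·f_k(x₂).
  p_I = [0.00553981] × [0.440082] = 0.00243797
  p_II = [0.011367] × [0.483335] = 0.00549405
  p_III = [0.483335] × [0.011367] = 0.00549405
Weight by the priors:
  π_I·p_I = 0.12 × 0.00243797 = 0.000292556
  π_II·p_II = 0.43 × 0.00549405 = 0.00236244
  π_III·p_III = 0.45 × 0.00549405 = 0.00247232
Denominator: 0.000292556 + 0.00236244 + 0.00247232 = 0.00512732
Responsibility of Class I: 0.000292556 / 0.00512732 ≈ 0.057

0.057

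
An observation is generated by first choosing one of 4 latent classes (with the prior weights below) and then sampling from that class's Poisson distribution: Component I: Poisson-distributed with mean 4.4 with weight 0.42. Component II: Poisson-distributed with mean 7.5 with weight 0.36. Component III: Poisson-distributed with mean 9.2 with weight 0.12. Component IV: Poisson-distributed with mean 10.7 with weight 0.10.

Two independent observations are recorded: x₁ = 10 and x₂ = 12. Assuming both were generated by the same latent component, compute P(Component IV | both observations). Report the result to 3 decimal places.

0.364

The responsibility of component k is P(Z=k) f_k(x) divided by Σ_j P(Z=j) f_j(x).
Since both observations come from the same component, the likelihood for component k is f_k(x₁)·f_k(x₂).
  L_I = [e^(−4.4)·4.4^10/10! = 0.0092017] × [0.00134958] = 1.24185e-05
  L_II = [e^(−7.5)·7.5^10/10! = 0.0858304] × [0.0365754] = 0.00313928
  L_III = [e^(−9.2)·9.2^10/10! = 0.12095] × [0.0775546] = 0.00938024
  L_IV = [e^(−10.7)·10.7^10/10! = 0.122215] × [0.106003] = 0.0129551
Unnormalised posteriors:
  P(Z=I)·L_I = 0.42 × 1.24185e-05 = 5.21575e-06
  P(Z=II)·L_II = 0.36 × 0.00313928 = 0.00113014
  P(Z=III)·L_III = 0.12 × 0.00938024 = 0.00112563
  P(Z=IV)·L_IV = 0.10 × 0.0129551 = 0.00129551
Normaliser: 5.21575e-06 + 0.00113014 + 0.00112563 + 0.00129551 = 0.0035565
P(Component IV | data) ≈ 0.364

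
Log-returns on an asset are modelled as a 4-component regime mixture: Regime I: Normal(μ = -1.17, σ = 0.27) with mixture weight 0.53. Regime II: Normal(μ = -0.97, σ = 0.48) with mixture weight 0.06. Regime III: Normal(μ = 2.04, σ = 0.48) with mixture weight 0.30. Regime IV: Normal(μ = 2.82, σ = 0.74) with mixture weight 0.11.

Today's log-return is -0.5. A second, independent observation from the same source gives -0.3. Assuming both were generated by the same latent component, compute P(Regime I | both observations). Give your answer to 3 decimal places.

0.030

Apply Bayes' rule: the posterior for each component is proportional to its prior times its likelihood at x.
Since both observations come from the same component, the likelihood for component k is f_k(x₁)·f_k(x₂).
  f_I = [0.0679842] × [0.00822182] = 0.000558954
  f_II = [0.514606] × [0.313754] = 0.16146
  f_III = [6.90509e-07] × [5.74155e-06] = 3.96459e-12
  f_IV = [2.29518e-05] × [7.43986e-05] = 1.70758e-09
Weight by the priors:
  w_I·f_I = 0.53 × 0.000558954 = 0.000296246
  w_II·f_II = 0.06 × 0.16146 = 0.0096876
  w_III·f_III = 0.30 × 3.96459e-12 = 1.18938e-12
  w_IV·f_IV = 0.11 × 1.70758e-09 = 1.87834e-10
Sum: 0.000296246 + 0.0096876 + 1.18938e-12 + 1.87834e-10 = 0.00998385
P(Regime I | x) = 0.000296246 / 0.00998385 ≈ 0.030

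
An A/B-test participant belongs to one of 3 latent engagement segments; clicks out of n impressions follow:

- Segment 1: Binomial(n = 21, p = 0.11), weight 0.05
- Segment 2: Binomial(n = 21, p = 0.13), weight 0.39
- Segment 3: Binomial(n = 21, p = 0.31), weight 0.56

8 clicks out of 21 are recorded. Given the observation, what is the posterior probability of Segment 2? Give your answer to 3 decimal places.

The responsibility of component k is π_k f_k(x) divided by Σ_j π_j f_j(x).
Component likelihoods at x = 8 clicks out of 21:
  f_1 = C(21,8)·0.11^8·0.89^13 = 203490·2.14359e-08·0.219821 = 0.000958859
  f_2 = C(21,8)·0.13^8·0.87^13 = 203490·8.15731e-08·0.163588 = 0.00271544
  f_3 = C(21,8)·0.31^8·0.69^13 = 203490·8.52891e-05·0.00803597 = 0.139468
Prior × likelihood for each component:
  π_1·f_1 = 0.05 × 0.000958859 = 4.79429e-05
  π_2·f_2 = 0.39 × 0.00271544 = 0.00105902
  π_3·f_3 = 0.56 × 0.139468 = 0.0781021
Normaliser: 4.79429e-05 + 0.00105902 + 0.0781021 = 0.0792091
P(Segment 2 | data) = 0.00105902 / 0.0792091 ≈ 0.013

0.013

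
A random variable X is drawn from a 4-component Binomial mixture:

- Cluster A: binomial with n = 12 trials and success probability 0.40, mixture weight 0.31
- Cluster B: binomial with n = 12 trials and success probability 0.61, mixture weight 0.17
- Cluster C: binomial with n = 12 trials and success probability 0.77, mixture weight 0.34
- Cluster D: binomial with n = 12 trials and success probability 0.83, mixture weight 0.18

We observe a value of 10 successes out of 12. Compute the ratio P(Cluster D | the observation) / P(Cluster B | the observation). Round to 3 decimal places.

Posterior odds = (π_i f_i(x)) / (π_j f_j(x)); the normalising sum cancels.
Component likelihoods at x = 10 successes out of 12:
  p_A = 0.00249142
  p_B = 0.0716096
  p_C = 0.255804
  p_D = 0.295953
Posterior odds = (π_D·p_D) / (π_B·p_B) = (0.18·0.295953) / (0.17·0.0716096) = 0.0532715 / 0.0121736 ≈ 4.376

4.376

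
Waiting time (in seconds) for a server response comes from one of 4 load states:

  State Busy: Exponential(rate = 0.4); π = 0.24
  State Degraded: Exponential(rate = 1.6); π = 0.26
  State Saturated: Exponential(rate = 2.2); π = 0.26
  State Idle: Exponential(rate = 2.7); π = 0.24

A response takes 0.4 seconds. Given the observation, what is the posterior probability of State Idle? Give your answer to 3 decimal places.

0.290

The responsibility of component k is π_k f_k(x) divided by Σ_j π_j f_j(x).
Exponential densities:
  p_Busy = 0.4·e^(−0.4·0.4) = 0.4·e^(−0.1600) = 0.340858
  p_Degraded = 1.6·e^(−1.6·0.4) = 1.6·e^(−0.6400) = 0.843668
  p_Saturated = 2.2·e^(−2.2·0.4) = 2.2·e^(−0.8800) = 0.912522
  p_Idle = 2.7·e^(−2.7·0.4) = 2.7·e^(−1.0800) = 0.916908
Weight by the priors:
  π_Busy·p_Busy = 0.24 × 0.340858 = 0.0818058
  π_Degraded·p_Degraded = 0.26 × 0.843668 = 0.219354
  π_Saturated·p_Saturated = 0.26 × 0.912522 = 0.237256
  π_Idle·p_Idle = 0.24 × 0.916908 = 0.220058
Evidence: 0.0818058 + 0.219354 + 0.237256 + 0.220058 = 0.758473
So the posterior for State Idle is 0.220058 / 0.758473 ≈ 0.290.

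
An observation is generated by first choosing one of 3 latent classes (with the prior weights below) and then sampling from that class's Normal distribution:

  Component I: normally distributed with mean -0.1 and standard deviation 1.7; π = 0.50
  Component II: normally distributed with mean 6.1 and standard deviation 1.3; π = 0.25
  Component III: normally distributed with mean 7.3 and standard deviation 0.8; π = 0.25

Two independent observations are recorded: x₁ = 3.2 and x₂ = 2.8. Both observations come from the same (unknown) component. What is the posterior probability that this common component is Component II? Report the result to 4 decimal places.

0.0739

Posterior ∝ prior × likelihood, so P(k | x) ∝ P(Z=k) f_k(x); normalise over all components.
Since both observations come from the same component, the likelihood for component k is f_k(x₁)·f_k(x₂).
  L_I = [(1/(1.7·√(2π)))·exp(−(3.2−-0.1)²/(2·1.7²)) = 0.234672·exp(-1.88408) = 0.0356627] × [0.0547716] = 0.0019533
  L_II = [(1/(1.3·√(2π)))·exp(−(3.2−6.1)²/(2·1.3²)) = 0.306879·exp(-2.48817) = 0.02549] × [0.0122382] = 0.000311951
  L_III = [(1/(0.8·√(2π)))·exp(−(3.2−7.3)²/(2·0.8²)) = 0.498678·exp(-13.13281) = 9.86988e-07] × [6.71654e-08] = 6.62915e-14
Unnormalised posteriors:
  P(Z=I)·L_I = 0.50 × 0.0019533 = 0.000976651
  P(Z=II)·L_II = 0.25 × 0.000311951 = 7.79877e-05
  P(Z=III)·L_III = 0.25 × 6.62915e-14 = 1.65729e-14
Marginal: 0.000976651 + 7.79877e-05 + 1.65729e-14 = 0.00105464
P(Component II | x₁,x₂) ≈ 0.0739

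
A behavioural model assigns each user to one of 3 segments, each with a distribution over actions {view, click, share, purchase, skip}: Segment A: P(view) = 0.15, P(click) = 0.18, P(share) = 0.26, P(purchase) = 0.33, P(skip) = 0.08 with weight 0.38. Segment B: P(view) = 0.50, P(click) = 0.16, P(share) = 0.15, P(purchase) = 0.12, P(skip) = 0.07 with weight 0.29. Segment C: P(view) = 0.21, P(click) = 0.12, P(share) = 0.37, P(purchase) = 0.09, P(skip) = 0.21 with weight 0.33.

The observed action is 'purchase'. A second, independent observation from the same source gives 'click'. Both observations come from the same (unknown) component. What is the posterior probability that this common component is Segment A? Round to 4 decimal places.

P(component k | x) = π_k·f_k(x) / marginal(x), where marginal(x) = Σ_j π_j·f_j(x).
Since both observations come from the same component, the likelihood for component k is f_k(x₁)·f_k(x₂).
  L_A = [P(purchase | comp) = 0.33] × [0.18] = 0.0594
  L_B = [P(purchase | comp) = 0.12] × [0.16] = 0.0192
  L_C = [P(purchase | comp) = 0.09] × [0.12] = 0.0108
Weight by the priors:
  π_A·L_A = 0.38 × 0.0594 = 0.022572
  π_B·L_B = 0.29 × 0.0192 = 0.005568
  π_C·L_C = 0.33 × 0.0108 = 0.003564
Denominator: 0.022572 + 0.005568 + 0.003564 = 0.031704
P(Segment A | x₁, x₂) = 0.022572 / 0.031704 ≈ 0.7120

0.7120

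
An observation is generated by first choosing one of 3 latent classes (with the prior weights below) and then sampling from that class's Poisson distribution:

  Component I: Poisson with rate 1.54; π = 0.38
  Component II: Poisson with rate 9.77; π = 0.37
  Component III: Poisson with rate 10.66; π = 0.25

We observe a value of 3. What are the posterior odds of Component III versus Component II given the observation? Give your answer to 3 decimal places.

Only the two components matter; the odds are (P(Z=i) f_i(x)) / (P(Z=j) f_j(x)).
Evaluate each component's likelihood at the observed value:
  f_I = e^(−1.54)·1.54^3/3! = 0.130496
  f_II = e^(−9.77)·9.77^3/3! = 0.00888128
  f_III = e^(−10.66)·10.66^3/3! = 0.00473741
Odds = (0.25/0.37) × (0.00473741/0.00888128) = 0.675676 × 0.533416 ≈ 0.360

0.360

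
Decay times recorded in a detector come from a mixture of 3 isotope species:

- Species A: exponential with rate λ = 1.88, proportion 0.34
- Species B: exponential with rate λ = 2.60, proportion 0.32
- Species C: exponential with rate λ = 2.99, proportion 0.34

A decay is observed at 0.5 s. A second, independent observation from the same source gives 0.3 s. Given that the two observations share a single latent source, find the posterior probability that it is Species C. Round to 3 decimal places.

The responsibility of component k is w_k f_k(x) divided by Σ_j w_j f_j(x).
Since both observations come from the same component, the likelihood for component k is f_k(x₁)·f_k(x₂).
  p_A = [1.88·e^(−1.88·0.5) = 1.88·e^(−0.9400) = 0.73438] × [1.06959] = 0.785483
  p_B = [2.60·e^(−2.60·0.5) = 2.60·e^(−1.3000) = 0.708583] × [1.19186] = 0.844528
  p_C = [2.99·e^(−2.99·0.5) = 2.99·e^(−1.4950) = 0.670503] × [1.2193] = 0.817542
Prior × likelihood for each component:
  w_A·p_A = 0.34 × 0.785483 = 0.267064
  w_B·p_B = 0.32 × 0.844528 = 0.270249
  w_C·p_C = 0.34 × 0.817542 = 0.277964
Sum: 0.267064 + 0.270249 + 0.277964 = 0.815277
Responsibility of Species C: 0.277964 / 0.815277 ≈ 0.341

0.341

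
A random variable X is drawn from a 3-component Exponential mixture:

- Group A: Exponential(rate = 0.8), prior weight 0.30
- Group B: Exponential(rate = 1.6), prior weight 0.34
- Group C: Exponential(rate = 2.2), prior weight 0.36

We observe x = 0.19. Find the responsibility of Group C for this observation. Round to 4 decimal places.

Posterior ∝ prior × likelihood, so P(k | x) ∝ P(Z=k) f_k(x); normalise over all components.
Evaluate each component's likelihood at the observed value:
  p_A = 0.8·e^(−0.8·0.19) = 0.8·e^(−0.1520) = 0.687191
  p_B = 1.6·e^(−1.6·0.19) = 1.6·e^(−0.3040) = 1.18058
  p_C = 2.2·e^(−2.2·0.19) = 2.2·e^(−0.4180) = 1.4484
Weight by the priors:
  P(Z=A)·p_A = 0.30 × 0.687191 = 0.206157
  P(Z=B)·p_B = 0.34 × 1.18058 = 0.401396
  P(Z=C)·p_C = 0.36 × 1.4484 = 0.521423
Evidence: 0.206157 + 0.401396 + 0.521423 = 1.12898
P(Group C | the observation) ≈ 0.4619

0.4619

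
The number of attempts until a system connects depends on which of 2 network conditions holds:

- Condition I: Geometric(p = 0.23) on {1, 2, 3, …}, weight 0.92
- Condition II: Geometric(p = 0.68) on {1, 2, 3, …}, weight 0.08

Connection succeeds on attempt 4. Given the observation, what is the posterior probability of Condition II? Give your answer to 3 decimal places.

0.018

Posterior ∝ prior × likelihood, so P(k | x) ∝ w_k f_k(x); normalise over all components.
Evaluate each component's likelihood at the observed value:
  p_I = 0.23·(1−0.23)^3 = 0.23·0.456533 = 0.105003
  p_II = 0.68·(1−0.68)^3 = 0.68·0.032768 = 0.0222822
Prior × likelihood for each component:
  w_I·p_I = 0.92 × 0.105003 = 0.0966024
  w_II·p_II = 0.08 × 0.0222822 = 0.00178258
Denominator: 0.0966024 + 0.00178258 = 0.098385
P(Condition II | 4) ≈ 0.018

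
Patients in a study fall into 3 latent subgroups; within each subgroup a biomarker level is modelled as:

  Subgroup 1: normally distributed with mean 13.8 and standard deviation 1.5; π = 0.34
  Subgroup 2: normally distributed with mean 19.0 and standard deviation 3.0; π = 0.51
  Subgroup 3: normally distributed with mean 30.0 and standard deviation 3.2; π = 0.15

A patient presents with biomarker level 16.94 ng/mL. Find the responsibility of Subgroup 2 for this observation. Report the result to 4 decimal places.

0.8412

P(component k | x) = P(Z=k)·f_k(x) / marginal(x), where marginal(x) = Σ_j P(Z=j)·f_j(x).
Evaluate each component's likelihood at the observed value:
  f_1 = 0.0297351
  f_2 = 0.105051
  f_3 = 3.01179e-05
Unnormalised posteriors:
  P(Z=1)·f_1 = 0.34 × 0.0297351 = 0.0101099
  P(Z=2)·f_2 = 0.51 × 0.105051 = 0.0535762
  P(Z=3)·f_3 = 0.15 × 3.01179e-05 = 4.51769e-06
Evidence: 0.0101099 + 0.0535762 + 4.51769e-06 = 0.0636906
So the posterior for Subgroup 2 is 0.0535762 / 0.0636906 ≈ 0.8412.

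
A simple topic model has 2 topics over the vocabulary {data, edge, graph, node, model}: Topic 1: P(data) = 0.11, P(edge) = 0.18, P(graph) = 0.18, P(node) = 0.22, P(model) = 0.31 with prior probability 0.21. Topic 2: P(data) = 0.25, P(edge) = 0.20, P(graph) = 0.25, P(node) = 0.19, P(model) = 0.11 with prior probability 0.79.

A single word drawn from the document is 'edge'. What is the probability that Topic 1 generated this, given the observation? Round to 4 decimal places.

0.1931

Posterior ∝ prior × likelihood, so P(k | x) ∝ w_k f_k(x); normalise over all components.
Categorical probabilities:
  L_1 = 0.18
  L_2 = 0.2
Prior × likelihood for each component:
  w_1·L_1 = 0.21 × 0.18 = 0.0378
  w_2·L_2 = 0.79 × 0.2 = 0.158
Normaliser: 0.0378 + 0.158 = 0.1958
P(Topic 1 | the observation) = 0.0378 / 0.1958 ≈ 0.1931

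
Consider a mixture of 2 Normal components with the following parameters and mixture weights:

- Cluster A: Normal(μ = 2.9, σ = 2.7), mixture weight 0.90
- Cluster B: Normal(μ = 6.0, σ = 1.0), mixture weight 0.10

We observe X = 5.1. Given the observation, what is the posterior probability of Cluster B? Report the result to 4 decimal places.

The responsibility of component k is π_k f_k(x) divided by Σ_j π_j f_j(x).
Normal densities:
  p_A = 0.106017
  p_B = 0.266085
Weight by the priors:
  π_A·p_A = 0.90 × 0.106017 = 0.0954157
  π_B·p_B = 0.10 × 0.266085 = 0.0266085
Marginal: 0.0954157 + 0.0266085 = 0.122024
P(Cluster B | x) ≈ 0.2181

0.2181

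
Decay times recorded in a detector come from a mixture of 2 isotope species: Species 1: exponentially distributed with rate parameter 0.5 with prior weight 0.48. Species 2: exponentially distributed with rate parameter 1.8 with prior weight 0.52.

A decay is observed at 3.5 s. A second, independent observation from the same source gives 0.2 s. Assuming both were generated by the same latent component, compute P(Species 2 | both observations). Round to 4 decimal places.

0.1027

Apply Bayes' rule: the posterior for each component is proportional to its prior times its likelihood at x.
Since both observations come from the same component, the likelihood for component k is f_k(x₁)·f_k(x₂).
  f_1 = [0.5·e^(−0.5·3.5) = 0.5·e^(−1.7500) = 0.086887] × [0.452419] = 0.0393093
  f_2 = [1.8·e^(−1.8·3.5) = 1.8·e^(−6.3000) = 0.00330535] × [1.25582] = 0.00415091
Multiply by the mixture weights:
  π_1·f_1 = 0.48 × 0.0393093 = 0.0188685
  π_2·f_2 = 0.52 × 0.00415091 = 0.00215848
Normaliser: 0.0188685 + 0.00215848 = 0.0210269
P(Species 2 | data) = 0.00215848 / 0.0210269 ≈ 0.1027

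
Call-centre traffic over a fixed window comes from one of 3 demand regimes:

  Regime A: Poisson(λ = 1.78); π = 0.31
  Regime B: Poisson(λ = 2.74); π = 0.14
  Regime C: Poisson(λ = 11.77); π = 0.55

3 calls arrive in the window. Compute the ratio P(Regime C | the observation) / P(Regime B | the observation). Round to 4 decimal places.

0.0373

Posterior odds = (π_i f_i(x)) / (π_j f_j(x)); the normalising sum cancels.
Evaluate each component's likelihood at the observed value:
  L_A = e^(−1.78)·1.78^3/3! = 0.158513
  L_B = e^(−2.74)·2.74^3/3! = 0.221378
  L_C = e^(−11.77)·11.77^3/3! = 0.00210151
Odds = (0.55/0.14) × (0.00210151/0.221378) = 3.92857 × 0.00949289 ≈ 0.0373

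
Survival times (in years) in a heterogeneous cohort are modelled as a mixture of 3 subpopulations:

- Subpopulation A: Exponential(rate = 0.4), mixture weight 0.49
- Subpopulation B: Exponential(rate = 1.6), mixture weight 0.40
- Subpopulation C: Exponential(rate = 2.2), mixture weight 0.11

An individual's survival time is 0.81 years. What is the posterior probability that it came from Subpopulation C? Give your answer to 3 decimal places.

0.114

By Bayes' theorem, P(k | x) = π_k f_k(x) / Σ_j π_j f_j(x).
Component likelihoods at x = 0.81 years:
  L_A = 0.2893
  L_B = 0.437799
  L_C = 0.370263
Weight by the priors:
  π_A·L_A = 0.49 × 0.2893 = 0.141757
  π_B·L_B = 0.40 × 0.437799 = 0.175119
  π_C·L_C = 0.11 × 0.370263 = 0.0407289
Denominator: 0.141757 + 0.175119 + 0.0407289 = 0.357605
P(Subpopulation C | the observation) ≈ 0.114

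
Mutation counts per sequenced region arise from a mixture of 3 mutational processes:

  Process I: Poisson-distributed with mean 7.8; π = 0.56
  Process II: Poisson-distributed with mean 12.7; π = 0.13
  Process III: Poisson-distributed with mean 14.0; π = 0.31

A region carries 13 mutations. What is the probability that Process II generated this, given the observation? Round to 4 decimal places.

Apply Bayes' rule: the posterior for each component is proportional to its prior times its likelihood at x.
Poisson probabilities:
  p_I = 0.0260287
  p_II = 0.109554
  p_III = 0.105989
Unnormalised posteriors:
  π_I·p_I = 0.56 × 0.0260287 = 0.0145761
  π_II·p_II = 0.13 × 0.109554 = 0.014242
  π_III·p_III = 0.31 × 0.105989 = 0.0328566
Evidence: 0.0145761 + 0.014242 + 0.0328566 = 0.0616747
P(Process II | x) = 0.014242 / 0.0616747 ≈ 0.2309

0.2309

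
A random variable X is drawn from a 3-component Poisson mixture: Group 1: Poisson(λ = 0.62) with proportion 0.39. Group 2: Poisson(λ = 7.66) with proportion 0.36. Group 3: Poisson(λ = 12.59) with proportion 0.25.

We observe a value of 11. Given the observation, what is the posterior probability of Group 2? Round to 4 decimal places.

By Bayes' theorem, P(k | x) = π_k f_k(x) / Σ_j π_j f_j(x).
Component likelihoods at x = 11:
  p_1 = e^(−0.62)·0.62^11/11! = 7.01278e-11
  p_2 = e^(−7.66)·7.66^11/11! = 0.0629021
  p_3 = e^(−12.59)·12.59^11/11! = 0.107488
Unnormalised posteriors:
  π_1·p_1 = 0.39 × 7.01278e-11 = 2.73498e-11
  π_2·p_2 = 0.36 × 0.0629021 = 0.0226447
  π_3·p_3 = 0.25 × 0.107488 = 0.026872
Normaliser: 2.73498e-11 + 0.0226447 + 0.026872 = 0.0495167
Responsibility of Group 2: 0.0226447 / 0.0495167 ≈ 0.4573

0.4573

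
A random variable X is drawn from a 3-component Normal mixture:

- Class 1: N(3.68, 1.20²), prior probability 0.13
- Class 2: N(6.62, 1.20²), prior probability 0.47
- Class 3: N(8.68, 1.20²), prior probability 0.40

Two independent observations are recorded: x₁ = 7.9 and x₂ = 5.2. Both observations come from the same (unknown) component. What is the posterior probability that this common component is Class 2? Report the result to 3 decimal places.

0.964

By Bayes' theorem, P(k | x) = P(Z=k) f_k(x) / Σ_j P(Z=j) f_j(x).
Since both observations come from the same component, the likelihood for component k is f_k(x₁)·f_k(x₂).
  f_1 = [0.000685932] × [0.149049] = 0.000102237
  f_2 = [0.188219] × [0.165068] = 0.0310689
  f_3 = [0.269144] × [0.00496044] = 0.00133507
Prior × likelihood for each component:
  P(Z=1)·f_1 = 0.13 × 0.000102237 = 1.32908e-05
  P(Z=2)·f_2 = 0.47 × 0.0310689 = 0.0146024
  P(Z=3)·f_3 = 0.40 × 0.00133507 = 0.000534029
Denominator: 1.32908e-05 + 0.0146024 + 0.000534029 = 0.0151497
Responsibility of Class 2: 0.0146024 / 0.0151497 ≈ 0.964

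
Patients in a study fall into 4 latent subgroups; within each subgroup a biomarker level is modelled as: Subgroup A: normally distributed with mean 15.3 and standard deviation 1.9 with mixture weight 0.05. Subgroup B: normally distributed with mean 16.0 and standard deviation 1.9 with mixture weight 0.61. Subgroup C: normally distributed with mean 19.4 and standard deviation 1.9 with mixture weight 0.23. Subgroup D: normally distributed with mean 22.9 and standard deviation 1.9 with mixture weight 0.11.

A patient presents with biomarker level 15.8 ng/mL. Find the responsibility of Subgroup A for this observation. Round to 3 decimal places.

0.070

By Bayes' theorem, P(k | x) = π_k f_k(x) / Σ_j π_j f_j(x).
Normal densities:
  L_A = 0.202824
  L_B = 0.20881
  L_C = 0.0348812
  L_D = 0.000194946
Weight by the priors:
  π_A·L_A = 0.05 × 0.202824 = 0.0101412
  π_B·L_B = 0.61 × 0.20881 = 0.127374
  π_C·L_C = 0.23 × 0.0348812 = 0.00802268
  π_D·L_D = 0.11 × 0.000194946 = 2.14441e-05
Evidence: 0.0101412 + 0.127374 + 0.00802268 + 2.14441e-05 = 0.145559
Responsibility of Subgroup A: 0.0101412 / 0.145559 ≈ 0.070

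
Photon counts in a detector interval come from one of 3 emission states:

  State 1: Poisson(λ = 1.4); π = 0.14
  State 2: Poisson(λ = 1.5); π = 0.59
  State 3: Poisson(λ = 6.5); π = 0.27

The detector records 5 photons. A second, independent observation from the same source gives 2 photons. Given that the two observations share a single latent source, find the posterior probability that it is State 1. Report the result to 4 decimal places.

0.1007

P(component k | x) = π_k·f_k(x) / marginal(x), where marginal(x) = Σ_j π_j·f_j(x).
Since both observations come from the same component, the likelihood for component k is f_k(x₁)·f_k(x₂).
  L_1 = [e^(−1.4)·1.4^5/5! = 0.0110521] × [0.241665] = 0.00267092
  L_2 = [e^(−1.5)·1.5^5/5! = 0.01412] × [0.251021] = 0.00354441
  L_3 = [e^(−6.5)·6.5^5/5! = 0.145369] × [0.0317602] = 0.00461694
Unnormalised posteriors:
  π_1·L_1 = 0.14 × 0.00267092 = 0.000373928
  π_2·L_2 = 0.59 × 0.00354441 = 0.0020912
  π_3·L_3 = 0.27 × 0.00461694 = 0.00124657
Normaliser: 0.000373928 + 0.0020912 + 0.00124657 = 0.0037117
So the posterior for State 1 is 0.000373928 / 0.0037117 ≈ 0.1007.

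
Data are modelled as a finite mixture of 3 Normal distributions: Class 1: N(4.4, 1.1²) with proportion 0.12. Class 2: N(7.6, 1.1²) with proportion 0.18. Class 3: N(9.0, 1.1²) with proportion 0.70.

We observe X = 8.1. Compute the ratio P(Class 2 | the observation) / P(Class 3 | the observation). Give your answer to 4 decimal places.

0.3241

Only the two components matter; the odds are (π_i f_i(x)) / (π_j f_j(x)).
Evaluate each component's likelihood at the observed value:
  p_1 = (1/(1.1·√(2π)))·exp(−(8.1−4.4)²/(2·1.1²)) = 0.362675·exp(-5.65702) = 0.00126678
  p_2 = (1/(1.1·√(2π)))·exp(−(8.1−7.6)²/(2·1.1²)) = 0.362675·exp(-0.10331) = 0.327079
  p_3 = (1/(1.1·√(2π)))·exp(−(8.1−9.0)²/(2·1.1²)) = 0.362675·exp(-0.33471) = 0.25951
0.0588742 / 0.181657 ≈ 0.3241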